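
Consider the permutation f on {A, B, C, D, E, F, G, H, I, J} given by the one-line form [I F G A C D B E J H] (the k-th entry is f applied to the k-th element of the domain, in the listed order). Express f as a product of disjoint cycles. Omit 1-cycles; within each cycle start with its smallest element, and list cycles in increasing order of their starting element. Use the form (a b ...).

Iterating f from A gives A → I → J → H → E → C → G → B → F → D → A; that is the 10-cycle (A I J H E C G B F D).
Repeating from the next unused element and collecting all non-trivial cycles gives (A I J H E C G B F D).

(A I J H E C G B F D)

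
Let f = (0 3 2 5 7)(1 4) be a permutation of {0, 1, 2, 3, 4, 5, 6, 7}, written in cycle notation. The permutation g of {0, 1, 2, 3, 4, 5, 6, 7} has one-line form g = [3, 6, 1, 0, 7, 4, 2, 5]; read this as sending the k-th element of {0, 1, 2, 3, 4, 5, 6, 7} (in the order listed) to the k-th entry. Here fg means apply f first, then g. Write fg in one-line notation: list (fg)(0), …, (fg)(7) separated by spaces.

0 7 4 1 6 5 2 3

(fg)(x) = g(f(x)). Computing each image: g(f(0)) = g(3) = 0, g(f(1)) = g(4) = 7, g(f(2)) = g(5) = 4, g(f(3)) = g(2) = 1, g(f(4)) = g(1) = 6, g(f(5)) = g(7) = 5, g(f(6)) = g(6) = 2, g(f(7)) = g(0) = 3.
Hence fg = [0 7 4 1 6 5 2 3].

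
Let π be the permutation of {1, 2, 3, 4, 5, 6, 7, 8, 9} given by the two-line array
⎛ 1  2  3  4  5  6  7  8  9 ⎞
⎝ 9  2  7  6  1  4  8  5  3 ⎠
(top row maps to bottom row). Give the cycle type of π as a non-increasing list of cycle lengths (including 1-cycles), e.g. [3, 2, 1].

The disjoint cycles are (1, 9, 3, 7, 8, 5)(2)(4, 6), with lengths 6, 2, 1 in non-increasing order.

[6, 2, 1]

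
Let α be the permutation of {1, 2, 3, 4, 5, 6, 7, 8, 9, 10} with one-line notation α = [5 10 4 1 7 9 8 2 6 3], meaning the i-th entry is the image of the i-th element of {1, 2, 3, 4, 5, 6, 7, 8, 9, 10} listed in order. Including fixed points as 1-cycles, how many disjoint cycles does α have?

2

The cycle decomposition is (1 5 7 8 2 10 3 4)(6 9), which has 2 cycles (counting 1-cycles).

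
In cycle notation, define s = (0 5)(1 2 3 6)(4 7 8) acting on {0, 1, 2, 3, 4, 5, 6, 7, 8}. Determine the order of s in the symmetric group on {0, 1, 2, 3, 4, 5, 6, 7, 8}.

12

The disjoint cycles have lengths 4, 3, 2.
Since disjoint cycles commute, ord(s) = lcm(4, 3, 2) = 12.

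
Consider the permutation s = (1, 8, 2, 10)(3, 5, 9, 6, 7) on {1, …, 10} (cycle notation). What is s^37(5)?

5 lies in the 5-cycle (3, 5, 9, 6, 7).
Since the cycle has length 5, s^37 acts on it the same as s^2 (37 mod 5 = 2).
Advancing 2 steps from 5: 5 → 9 → 6.

6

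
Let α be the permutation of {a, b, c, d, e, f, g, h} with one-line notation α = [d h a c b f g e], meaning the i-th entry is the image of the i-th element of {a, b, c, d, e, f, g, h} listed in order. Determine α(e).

e is element number 5 of the domain, and entry number 5 of the one-line form is b, so α(e) = b.

b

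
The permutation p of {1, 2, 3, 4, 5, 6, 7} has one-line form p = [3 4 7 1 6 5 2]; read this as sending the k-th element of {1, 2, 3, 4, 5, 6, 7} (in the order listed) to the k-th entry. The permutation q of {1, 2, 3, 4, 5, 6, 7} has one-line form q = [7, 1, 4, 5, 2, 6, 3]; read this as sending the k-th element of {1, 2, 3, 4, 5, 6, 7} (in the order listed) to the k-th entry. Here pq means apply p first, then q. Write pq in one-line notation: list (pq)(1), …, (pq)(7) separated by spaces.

4 5 3 7 6 2 1

Chase each element through p then q: 1 → 3 → 4; 2 → 4 → 5; 3 → 7 → 3; 4 → 1 → 7; 5 → 6 → 6; 6 → 5 → 2; 7 → 2 → 1.
So pq in one-line form is 4 5 3 7 6 2 1.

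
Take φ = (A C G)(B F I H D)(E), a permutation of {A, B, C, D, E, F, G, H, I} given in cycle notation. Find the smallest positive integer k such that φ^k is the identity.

15

The cycle type of φ is (5, 3, 1).
The order is lcm(5, 3) = 15.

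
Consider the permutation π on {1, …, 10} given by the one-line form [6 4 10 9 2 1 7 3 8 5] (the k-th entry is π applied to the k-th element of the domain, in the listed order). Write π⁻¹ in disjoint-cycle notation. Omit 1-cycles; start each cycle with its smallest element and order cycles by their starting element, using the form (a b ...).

The cycle decomposition of π is (1 6)(2 4 9 8 3 10 5).
The inverse reverses every cycle; in canonical form, π⁻¹ = (1 6)(2 5 10 3 8 9 4).

(1 6)(2 5 10 3 8 9 4)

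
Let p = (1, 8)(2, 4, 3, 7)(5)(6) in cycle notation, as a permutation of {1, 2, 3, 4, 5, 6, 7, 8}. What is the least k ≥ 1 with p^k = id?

4

The cycle type of p is (4, 2, 1, 1).
The order of p is the least common multiple of its cycle lengths: lcm(4, 2) = 4.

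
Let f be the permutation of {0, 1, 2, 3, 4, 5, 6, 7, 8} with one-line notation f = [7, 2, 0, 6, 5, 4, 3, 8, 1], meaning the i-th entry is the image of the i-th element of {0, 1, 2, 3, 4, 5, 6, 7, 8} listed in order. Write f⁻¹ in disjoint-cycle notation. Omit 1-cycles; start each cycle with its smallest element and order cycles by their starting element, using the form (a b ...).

The cycle decomposition of f is (0 7 8 1 2)(3 6)(4 5).
Reversing each cycle (and rotating so the smallest element leads) gives f⁻¹ = (0 2 1 8 7)(3 6)(4 5).

(0 2 1 8 7)(3 6)(4 5)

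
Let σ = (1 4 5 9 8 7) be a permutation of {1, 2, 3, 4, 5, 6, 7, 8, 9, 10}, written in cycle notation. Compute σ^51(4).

4 lies in the 6-cycle (1 4 5 9 8 7).
Powers repeat with period 6 on this cycle, and 51 mod 6 = 3, so σ^51(4) = σ^3(4).
Stepping 3 places around the cycle: 4 → 5 → 9 → 8.

8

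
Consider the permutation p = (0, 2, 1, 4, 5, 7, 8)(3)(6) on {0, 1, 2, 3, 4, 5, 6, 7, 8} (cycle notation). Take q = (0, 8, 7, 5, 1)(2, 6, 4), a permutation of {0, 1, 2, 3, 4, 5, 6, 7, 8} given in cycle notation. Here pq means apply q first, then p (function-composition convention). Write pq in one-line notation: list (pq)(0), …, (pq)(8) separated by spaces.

For each element, apply q then p: 0 → 8 → 0; 1 → 0 → 2; 2 → 6 → 6; 3 → 3 → 3; 4 → 2 → 1; 5 → 1 → 4; 6 → 4 → 5; 7 → 5 → 7; 8 → 7 → 8.
So pq in one-line form is 0 2 6 3 1 4 5 7 8.

0 2 6 3 1 4 5 7 8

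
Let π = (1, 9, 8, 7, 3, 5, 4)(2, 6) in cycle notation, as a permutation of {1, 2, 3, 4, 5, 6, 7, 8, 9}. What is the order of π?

The cycle type of π is (7, 2).
The order of π is the least common multiple of its cycle lengths: lcm(7, 2) = 14.

14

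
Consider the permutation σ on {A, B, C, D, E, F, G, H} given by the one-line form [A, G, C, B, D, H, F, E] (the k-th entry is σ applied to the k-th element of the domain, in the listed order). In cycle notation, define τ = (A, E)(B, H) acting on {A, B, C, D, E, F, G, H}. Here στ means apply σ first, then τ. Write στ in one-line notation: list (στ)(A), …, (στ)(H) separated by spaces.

(στ)(x) = τ(σ(x)). Computing each image: τ(σ(A)) = τ(A) = E, τ(σ(B)) = τ(G) = G, τ(σ(C)) = τ(C) = C, τ(σ(D)) = τ(B) = H, τ(σ(E)) = τ(D) = D, τ(σ(F)) = τ(H) = B, τ(σ(G)) = τ(F) = F, τ(σ(H)) = τ(E) = A.
Hence στ = [E G C H D B F A].

E G C H D B F A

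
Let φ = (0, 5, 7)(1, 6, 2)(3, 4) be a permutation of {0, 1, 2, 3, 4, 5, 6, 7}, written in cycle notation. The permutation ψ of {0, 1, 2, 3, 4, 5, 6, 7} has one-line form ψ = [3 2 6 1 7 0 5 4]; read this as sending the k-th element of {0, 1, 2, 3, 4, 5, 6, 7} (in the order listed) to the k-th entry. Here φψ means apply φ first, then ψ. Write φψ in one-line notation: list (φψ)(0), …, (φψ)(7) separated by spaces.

0 5 2 7 1 4 6 3

For each element, apply φ then ψ: 0 → 5 → 0; 1 → 6 → 5; 2 → 1 → 2; 3 → 4 → 7; 4 → 3 → 1; 5 → 7 → 4; 6 → 2 → 6; 7 → 0 → 3.
So φψ in one-line form is 0 5 2 7 1 4 6 3.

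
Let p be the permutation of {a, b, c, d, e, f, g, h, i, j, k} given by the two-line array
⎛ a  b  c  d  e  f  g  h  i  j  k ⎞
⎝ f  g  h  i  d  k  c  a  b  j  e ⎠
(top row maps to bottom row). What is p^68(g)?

i

Tracing g → c → … returns to g after 10 steps, so g lies in a 10-cycle (a f k e d i b g c h).
Powers repeat with period 10 on this cycle, and 68 mod 10 = 8, so p^68(g) = p^8(g).
Stepping 8 places around the cycle: g → c → h → a → f → k → e → d → i.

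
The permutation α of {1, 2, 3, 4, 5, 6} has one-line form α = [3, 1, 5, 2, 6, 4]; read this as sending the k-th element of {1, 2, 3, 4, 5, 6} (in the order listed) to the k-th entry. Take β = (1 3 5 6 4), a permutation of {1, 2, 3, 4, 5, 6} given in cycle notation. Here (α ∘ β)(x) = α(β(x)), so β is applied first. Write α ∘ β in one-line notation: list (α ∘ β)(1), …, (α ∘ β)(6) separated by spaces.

5 1 6 3 4 2

For each element, apply β then α: 1 → 3 → 5; 2 → 2 → 1; 3 → 5 → 6; 4 → 1 → 3; 5 → 6 → 4; 6 → 4 → 2.
Collecting the images, α ∘ β = [5 1 6 3 4 2].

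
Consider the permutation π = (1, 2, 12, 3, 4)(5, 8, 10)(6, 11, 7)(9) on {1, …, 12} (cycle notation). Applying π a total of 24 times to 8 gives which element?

8

8 lies in the 3-cycle (5, 8, 10).
Since the cycle has length 3, π^24 acts on it the same as π^0 (24 mod 3 = 0).
So π^24(8) = 8.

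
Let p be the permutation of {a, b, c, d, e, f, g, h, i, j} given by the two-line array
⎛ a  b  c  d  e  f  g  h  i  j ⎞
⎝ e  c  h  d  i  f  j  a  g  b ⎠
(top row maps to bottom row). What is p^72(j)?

j

Tracing j → b → … returns to j after 8 steps, so j lies in an 8-cycle (a e i g j b c h).
Powers repeat with period 8 on this cycle, and 72 mod 8 = 0, so p^72(j) = p^0(j).
So p^72(j) = j.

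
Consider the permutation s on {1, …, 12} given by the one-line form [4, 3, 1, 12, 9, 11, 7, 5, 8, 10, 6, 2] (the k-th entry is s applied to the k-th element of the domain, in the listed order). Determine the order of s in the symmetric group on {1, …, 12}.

The disjoint-cycle form of s has cycle lengths 5, 3, 2, 1, 1.
Since disjoint cycles commute, ord(s) = lcm(5, 3, 2) = 30.

30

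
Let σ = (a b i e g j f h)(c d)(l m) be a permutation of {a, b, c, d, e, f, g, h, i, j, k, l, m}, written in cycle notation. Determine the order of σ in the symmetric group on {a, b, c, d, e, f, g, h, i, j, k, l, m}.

8

The cycle type of σ is (8, 2, 2, 1).
The order is lcm(8, 2, 2) = 8.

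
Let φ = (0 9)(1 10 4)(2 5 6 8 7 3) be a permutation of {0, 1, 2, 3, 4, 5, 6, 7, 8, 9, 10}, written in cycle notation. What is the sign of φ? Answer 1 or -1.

1

The cycle lengths are 6, 3, 2.
A cycle of length ℓ contributes ℓ−1 transpositions, so φ is a product of 5 + 2 + 1 = 8 transpositions — even.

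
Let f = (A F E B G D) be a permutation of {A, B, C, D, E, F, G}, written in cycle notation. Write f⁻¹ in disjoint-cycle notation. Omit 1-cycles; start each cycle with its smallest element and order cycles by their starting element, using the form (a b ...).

(A D G B E F)

If f sends a → b within a cycle, f⁻¹ sends b → a; equivalently, reverse each cycle.
After reversing and putting each cycle's least element first, f⁻¹ = (A D G B E F).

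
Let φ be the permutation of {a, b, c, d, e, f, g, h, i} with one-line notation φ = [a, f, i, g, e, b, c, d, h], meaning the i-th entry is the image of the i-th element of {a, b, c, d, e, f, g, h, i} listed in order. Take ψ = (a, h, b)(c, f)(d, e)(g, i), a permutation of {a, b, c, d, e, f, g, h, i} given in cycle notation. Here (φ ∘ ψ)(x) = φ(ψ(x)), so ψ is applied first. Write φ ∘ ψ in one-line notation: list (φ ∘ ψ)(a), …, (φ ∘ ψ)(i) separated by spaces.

d a b e g i h f c

(φ ∘ ψ)(x) = φ(ψ(x)). Computing each image: φ(ψ(a)) = φ(h) = d, φ(ψ(b)) = φ(a) = a, φ(ψ(c)) = φ(f) = b, φ(ψ(d)) = φ(e) = e, φ(ψ(e)) = φ(d) = g, φ(ψ(f)) = φ(c) = i, φ(ψ(g)) = φ(i) = h, φ(ψ(h)) = φ(b) = f, φ(ψ(i)) = φ(g) = c.
Hence φ ∘ ψ = [d a b e g i h f c].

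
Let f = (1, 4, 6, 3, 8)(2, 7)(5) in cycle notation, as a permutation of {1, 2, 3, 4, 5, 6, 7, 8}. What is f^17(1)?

1 lies in the 5-cycle (1, 4, 6, 3, 8).
On a 5-cycle, f^5 is the identity, so f^17 = f^2 there (17 ≡ 2 mod 5).
Stepping 2 places around the cycle: 1 → 4 → 6.

6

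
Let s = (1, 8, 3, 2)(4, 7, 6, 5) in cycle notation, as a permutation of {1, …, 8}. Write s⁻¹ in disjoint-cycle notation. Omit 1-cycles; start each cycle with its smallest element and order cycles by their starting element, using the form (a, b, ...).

If s sends a → b within a cycle, s⁻¹ sends b → a; equivalently, reverse each cycle.
After reversing and putting each cycle's least element first, s⁻¹ = (1, 2, 3, 8)(4, 5, 6, 7).

(1, 2, 3, 8)(4, 5, 6, 7)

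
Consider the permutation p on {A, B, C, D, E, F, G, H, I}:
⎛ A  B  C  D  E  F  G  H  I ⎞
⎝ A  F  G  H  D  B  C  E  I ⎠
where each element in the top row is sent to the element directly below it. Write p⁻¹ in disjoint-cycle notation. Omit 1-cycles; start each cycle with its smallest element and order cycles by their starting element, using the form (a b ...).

(B F)(C G)(D E H)

First write p in disjoint cycles: (B F)(C G)(D H E).
Reversing each cycle (and rotating so the smallest element leads) gives p⁻¹ = (B F)(C G)(D E H).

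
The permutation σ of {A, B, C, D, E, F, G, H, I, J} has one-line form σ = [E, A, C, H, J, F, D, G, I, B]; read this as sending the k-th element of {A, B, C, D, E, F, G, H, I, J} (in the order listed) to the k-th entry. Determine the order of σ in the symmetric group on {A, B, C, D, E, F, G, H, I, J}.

Decomposing into disjoint cycles gives cycle lengths 4, 3, 1, 1, 1.
Since disjoint cycles commute, ord(σ) = lcm(4, 3) = 12.

12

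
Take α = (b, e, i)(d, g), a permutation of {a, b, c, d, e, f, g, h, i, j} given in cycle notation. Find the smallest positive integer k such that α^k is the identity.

The cycle type of α is (3, 2, 1, 1, 1, 1, 1).
The order is lcm(3, 2) = 6.

6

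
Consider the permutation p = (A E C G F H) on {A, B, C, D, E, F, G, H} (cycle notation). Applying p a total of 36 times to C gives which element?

C lies in the 6-cycle (A E C G F H).
Since the cycle has length 6, p^36 acts on it the same as p^0 (36 mod 6 = 0).
So p^36(C) = C.

C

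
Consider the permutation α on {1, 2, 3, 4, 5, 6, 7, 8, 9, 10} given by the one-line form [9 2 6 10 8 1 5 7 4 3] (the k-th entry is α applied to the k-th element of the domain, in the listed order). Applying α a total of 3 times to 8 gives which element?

8

Tracing 8 → 7 → … returns to 8 after 3 steps, so 8 lies in a 3-cycle (5, 8, 7).
On a 3-cycle, α^3 is the identity, so α^3 = α^0 there (3 ≡ 0 mod 3).
So α^3(8) = 8.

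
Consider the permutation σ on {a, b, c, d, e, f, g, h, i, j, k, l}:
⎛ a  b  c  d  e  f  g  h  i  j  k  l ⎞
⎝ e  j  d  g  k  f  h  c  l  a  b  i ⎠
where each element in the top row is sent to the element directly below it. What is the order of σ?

Decomposing into disjoint cycles gives cycle lengths 5, 4, 2, 1.
The order is lcm(5, 4, 2) = 20.

20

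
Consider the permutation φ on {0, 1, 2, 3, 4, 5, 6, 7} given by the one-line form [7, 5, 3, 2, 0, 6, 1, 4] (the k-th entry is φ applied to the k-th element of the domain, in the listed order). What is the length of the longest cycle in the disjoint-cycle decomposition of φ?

Decomposing into disjoint cycles gives (0 7 4)(1 5 6)(2 3); the longest has length 3.

3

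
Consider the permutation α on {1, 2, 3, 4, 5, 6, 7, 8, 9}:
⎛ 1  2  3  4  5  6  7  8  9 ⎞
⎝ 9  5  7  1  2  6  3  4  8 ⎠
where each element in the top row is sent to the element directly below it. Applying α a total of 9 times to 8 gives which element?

Tracing 8 → 4 → … returns to 8 after 4 steps, so 8 lies in a 4-cycle (1 9 8 4).
Powers repeat with period 4 on this cycle, and 9 mod 4 = 1, so α^9(8) = α^1(8).
Stepping 1 place around the cycle: 8 → 4.

4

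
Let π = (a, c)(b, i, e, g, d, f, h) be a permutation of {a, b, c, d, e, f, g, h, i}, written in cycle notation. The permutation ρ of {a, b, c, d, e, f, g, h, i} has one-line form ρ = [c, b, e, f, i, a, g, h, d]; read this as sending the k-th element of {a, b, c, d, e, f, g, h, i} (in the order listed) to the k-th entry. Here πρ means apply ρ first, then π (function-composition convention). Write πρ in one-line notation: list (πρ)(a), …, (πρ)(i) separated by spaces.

a i g h e c d b f

(πρ)(x) = π(ρ(x)). Computing each image: π(ρ(a)) = π(c) = a, π(ρ(b)) = π(b) = i, π(ρ(c)) = π(e) = g, π(ρ(d)) = π(f) = h, π(ρ(e)) = π(i) = e, π(ρ(f)) = π(a) = c, π(ρ(g)) = π(g) = d, π(ρ(h)) = π(h) = b, π(ρ(i)) = π(d) = f.
Hence πρ = [a i g h e c d b f].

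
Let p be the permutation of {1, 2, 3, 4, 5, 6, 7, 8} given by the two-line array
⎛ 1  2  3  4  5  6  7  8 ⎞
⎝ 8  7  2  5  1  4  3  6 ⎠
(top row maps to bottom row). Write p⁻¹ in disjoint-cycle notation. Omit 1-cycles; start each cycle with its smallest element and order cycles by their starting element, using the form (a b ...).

The cycle decomposition of p is (1 8 6 4 5)(2 7 3).
Reversing each cycle (and rotating so the smallest element leads) gives p⁻¹ = (1 5 4 6 8)(2 3 7).

(1 5 4 6 8)(2 3 7)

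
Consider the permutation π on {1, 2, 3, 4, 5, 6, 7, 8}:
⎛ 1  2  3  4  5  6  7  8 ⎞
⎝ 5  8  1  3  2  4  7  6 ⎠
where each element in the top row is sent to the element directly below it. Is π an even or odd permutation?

In disjoint-cycle form the cycle lengths are 7, 1.
A cycle is odd iff its length is even; π has 0 even-length cycles, so sgn(π) = (−1)^0 and π is even.

even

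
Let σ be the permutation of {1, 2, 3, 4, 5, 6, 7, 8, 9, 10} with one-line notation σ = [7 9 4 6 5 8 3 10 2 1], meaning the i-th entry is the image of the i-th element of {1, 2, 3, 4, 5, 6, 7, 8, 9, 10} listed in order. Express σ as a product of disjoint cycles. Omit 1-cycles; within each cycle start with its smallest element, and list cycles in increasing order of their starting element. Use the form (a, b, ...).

From 1: 1 → 7 → 3 → 4 → 6 → 8 → 10 → 1, closing the cycle (1, 7, 3, 4, 6, 8, 10).
Repeating from the next unused element and collecting all non-trivial cycles gives (1, 7, 3, 4, 6, 8, 10)(2, 9).

(1, 7, 3, 4, 6, 8, 10)(2, 9)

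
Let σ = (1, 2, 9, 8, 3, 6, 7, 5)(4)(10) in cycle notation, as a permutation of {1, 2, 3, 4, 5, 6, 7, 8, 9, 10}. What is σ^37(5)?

3

5 lies in the 8-cycle (1, 2, 9, 8, 3, 6, 7, 5).
On an 8-cycle, σ^8 is the identity, so σ^37 = σ^5 there (37 ≡ 5 mod 8).
Stepping 5 places around the cycle: 5 → 1 → 2 → 9 → 8 → 3.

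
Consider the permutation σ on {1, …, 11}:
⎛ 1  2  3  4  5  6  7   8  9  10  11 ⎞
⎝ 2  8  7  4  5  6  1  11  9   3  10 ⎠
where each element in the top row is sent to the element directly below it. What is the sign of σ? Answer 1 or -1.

1

In disjoint-cycle form the cycle lengths are 7, 1, 1, 1, 1.
A cycle of length ℓ contributes ℓ−1 transpositions, so σ is a product of 6 transpositions — even.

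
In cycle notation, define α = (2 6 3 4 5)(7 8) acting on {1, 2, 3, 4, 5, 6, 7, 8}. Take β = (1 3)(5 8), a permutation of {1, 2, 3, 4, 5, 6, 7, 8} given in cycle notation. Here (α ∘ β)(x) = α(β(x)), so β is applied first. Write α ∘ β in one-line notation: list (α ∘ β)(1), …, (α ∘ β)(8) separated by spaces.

4 6 1 5 7 3 8 2

(α ∘ β)(x) = α(β(x)). Computing each image: α(β(1)) = α(3) = 4, α(β(2)) = α(2) = 6, α(β(3)) = α(1) = 1, α(β(4)) = α(4) = 5, α(β(5)) = α(8) = 7, α(β(6)) = α(6) = 3, α(β(7)) = α(7) = 8, α(β(8)) = α(5) = 2.
Hence α ∘ β = [4 6 1 5 7 3 8 2].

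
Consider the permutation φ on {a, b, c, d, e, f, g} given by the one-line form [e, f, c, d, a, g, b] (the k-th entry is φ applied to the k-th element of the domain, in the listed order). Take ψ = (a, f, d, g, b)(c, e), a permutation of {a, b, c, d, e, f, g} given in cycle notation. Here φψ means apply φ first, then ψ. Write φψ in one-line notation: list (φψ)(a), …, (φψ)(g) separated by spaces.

For each element, apply φ then ψ: a → e → c; b → f → d; c → c → e; d → d → g; e → a → f; f → g → b; g → b → a.
So φψ in one-line form is c d e g f b a.

c d e g f b a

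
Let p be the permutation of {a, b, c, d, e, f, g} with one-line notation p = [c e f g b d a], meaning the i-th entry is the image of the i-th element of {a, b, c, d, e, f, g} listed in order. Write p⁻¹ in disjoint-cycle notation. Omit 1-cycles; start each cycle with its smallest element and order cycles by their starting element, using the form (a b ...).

First write p in disjoint cycles: (a c f d g)(b e).
Reversing each cycle (and rotating so the smallest element leads) gives p⁻¹ = (a g d f c)(b e).

(a g d f c)(b e)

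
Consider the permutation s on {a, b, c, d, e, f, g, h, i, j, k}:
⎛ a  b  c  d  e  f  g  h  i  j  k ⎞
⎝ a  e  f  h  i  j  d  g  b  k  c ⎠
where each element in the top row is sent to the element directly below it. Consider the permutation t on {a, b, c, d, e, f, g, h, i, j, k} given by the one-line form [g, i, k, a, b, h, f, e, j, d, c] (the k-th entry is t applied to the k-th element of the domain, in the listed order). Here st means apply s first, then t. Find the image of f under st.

d

s(f) = j, then t(j) = d; composing gives (st)(f) = d.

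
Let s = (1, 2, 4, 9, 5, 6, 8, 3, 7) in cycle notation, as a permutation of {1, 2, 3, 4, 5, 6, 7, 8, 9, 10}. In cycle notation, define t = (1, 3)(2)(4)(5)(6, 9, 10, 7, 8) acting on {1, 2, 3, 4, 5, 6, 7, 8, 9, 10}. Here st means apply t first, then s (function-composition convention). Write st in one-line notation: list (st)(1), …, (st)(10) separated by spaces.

(st)(x) = s(t(x)). Computing each image: s(t(1)) = s(3) = 7, s(t(2)) = s(2) = 4, s(t(3)) = s(1) = 2, s(t(4)) = s(4) = 9, s(t(5)) = s(5) = 6, s(t(6)) = s(9) = 5, s(t(7)) = s(8) = 3, s(t(8)) = s(6) = 8, s(t(9)) = s(10) = 10, s(t(10)) = s(7) = 1.
Hence st = [7 4 2 9 6 5 3 8 10 1].

7 4 2 9 6 5 3 8 10 1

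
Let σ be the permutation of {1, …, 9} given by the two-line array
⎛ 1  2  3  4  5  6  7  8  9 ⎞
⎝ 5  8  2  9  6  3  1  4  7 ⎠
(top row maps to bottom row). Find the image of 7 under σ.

The entry below 7 in the array is 1, so σ(7) = 1.

1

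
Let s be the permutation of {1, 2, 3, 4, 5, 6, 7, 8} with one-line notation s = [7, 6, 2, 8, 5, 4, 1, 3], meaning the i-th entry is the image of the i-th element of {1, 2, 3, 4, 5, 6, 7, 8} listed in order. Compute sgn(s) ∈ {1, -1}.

-1

In disjoint-cycle form the cycle lengths are 5, 2, 1.
A cycle of length ℓ contributes ℓ−1 transpositions, so s is a product of 4 + 1 = 5 transpositions — odd.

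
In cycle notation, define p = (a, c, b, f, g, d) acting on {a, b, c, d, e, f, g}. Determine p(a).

a appears in (a, c, b, f, g, d); the next entry (wrapping around) is c.

c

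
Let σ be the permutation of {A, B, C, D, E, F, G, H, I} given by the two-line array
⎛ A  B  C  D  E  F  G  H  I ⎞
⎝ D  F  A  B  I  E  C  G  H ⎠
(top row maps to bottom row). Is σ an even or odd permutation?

even

In disjoint-cycle form the cycle lengths are 9.
A cycle is odd iff its length is even; σ has 0 even-length cycles, so sgn(σ) = (−1)^0 and σ is even.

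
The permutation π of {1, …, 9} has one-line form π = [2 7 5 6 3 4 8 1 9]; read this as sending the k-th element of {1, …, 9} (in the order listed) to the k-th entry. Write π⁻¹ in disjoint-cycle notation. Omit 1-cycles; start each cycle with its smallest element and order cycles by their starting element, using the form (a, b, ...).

(1, 8, 7, 2)(3, 5)(4, 6)

First write π in disjoint cycles: (1, 2, 7, 8)(3, 5)(4, 6).
The inverse reverses every cycle; in canonical form, π⁻¹ = (1, 8, 7, 2)(3, 5)(4, 6).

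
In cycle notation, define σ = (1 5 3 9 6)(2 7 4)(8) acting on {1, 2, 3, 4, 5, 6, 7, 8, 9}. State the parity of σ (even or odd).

even

The cycle lengths are 5, 3, 1.
A cycle is odd iff its length is even; σ has 0 even-length cycles, so sgn(σ) = (−1)^0 and σ is even.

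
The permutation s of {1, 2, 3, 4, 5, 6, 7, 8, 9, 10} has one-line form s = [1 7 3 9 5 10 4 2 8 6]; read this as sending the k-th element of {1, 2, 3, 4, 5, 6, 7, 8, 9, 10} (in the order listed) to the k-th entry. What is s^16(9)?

8

Tracing 9 → 8 → … returns to 9 after 5 steps, so 9 lies in a 5-cycle (2, 7, 4, 9, 8).
On a 5-cycle, s^5 is the identity, so s^16 = s^1 there (16 ≡ 1 mod 5).
Stepping 1 place around the cycle: 9 → 8.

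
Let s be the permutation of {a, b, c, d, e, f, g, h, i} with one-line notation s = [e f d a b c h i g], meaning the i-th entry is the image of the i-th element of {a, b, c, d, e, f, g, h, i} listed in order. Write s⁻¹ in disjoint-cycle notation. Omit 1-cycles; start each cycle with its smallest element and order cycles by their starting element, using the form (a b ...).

(a d c f b e)(g i h)

First write s in disjoint cycles: (a e b f c d)(g h i).
Reversing each cycle (and rotating so the smallest element leads) gives s⁻¹ = (a d c f b e)(g i h).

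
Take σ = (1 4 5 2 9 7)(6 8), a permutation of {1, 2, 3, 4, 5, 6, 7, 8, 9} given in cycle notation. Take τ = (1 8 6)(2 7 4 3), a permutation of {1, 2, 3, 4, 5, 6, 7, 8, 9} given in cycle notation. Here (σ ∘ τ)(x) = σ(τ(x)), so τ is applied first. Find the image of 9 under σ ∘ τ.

τ(9) = 9, then σ(9) = 7; composing gives (σ ∘ τ)(9) = 7.

7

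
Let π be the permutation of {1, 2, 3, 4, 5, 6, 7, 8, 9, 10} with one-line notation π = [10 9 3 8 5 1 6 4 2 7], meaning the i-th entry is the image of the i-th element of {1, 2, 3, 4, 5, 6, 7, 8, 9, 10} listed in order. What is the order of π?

The disjoint-cycle form of π has cycle lengths 4, 2, 2, 1, 1.
The order is lcm(4, 2, 2) = 4.

4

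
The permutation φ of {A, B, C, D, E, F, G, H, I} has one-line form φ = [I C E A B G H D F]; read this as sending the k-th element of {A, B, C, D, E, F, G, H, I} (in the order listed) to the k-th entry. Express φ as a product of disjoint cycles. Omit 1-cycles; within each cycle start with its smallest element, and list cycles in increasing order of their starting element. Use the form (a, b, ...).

Iterating φ from A gives A → I → F → G → H → D → A; that is the 6-cycle (A, I, F, G, H, D).
Continuing from each remaining unvisited element yields (A, I, F, G, H, D)(B, C, E).

(A, I, F, G, H, D)(B, C, E)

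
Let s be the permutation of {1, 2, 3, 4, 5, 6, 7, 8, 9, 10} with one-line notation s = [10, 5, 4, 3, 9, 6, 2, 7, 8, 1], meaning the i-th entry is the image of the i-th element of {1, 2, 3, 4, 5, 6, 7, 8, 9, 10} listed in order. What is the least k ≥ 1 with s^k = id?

10

Decomposing into disjoint cycles gives cycle lengths 5, 2, 2, 1.
The order is lcm(5, 2, 2) = 10.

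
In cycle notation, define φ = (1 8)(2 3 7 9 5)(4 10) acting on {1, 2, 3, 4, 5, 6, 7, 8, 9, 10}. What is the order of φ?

The cycle type of φ is (5, 2, 2, 1).
The order of φ is the least common multiple of its cycle lengths: lcm(5, 2, 2) = 10.

10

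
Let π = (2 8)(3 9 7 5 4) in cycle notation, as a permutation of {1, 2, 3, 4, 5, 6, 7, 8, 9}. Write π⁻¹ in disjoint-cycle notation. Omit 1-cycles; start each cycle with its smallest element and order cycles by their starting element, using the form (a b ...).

The inverse reverses each cycle.
Reversing each cycle of π and rotating so the smallest element leads gives (2 8)(3 4 5 7 9).

(2 8)(3 4 5 7 9)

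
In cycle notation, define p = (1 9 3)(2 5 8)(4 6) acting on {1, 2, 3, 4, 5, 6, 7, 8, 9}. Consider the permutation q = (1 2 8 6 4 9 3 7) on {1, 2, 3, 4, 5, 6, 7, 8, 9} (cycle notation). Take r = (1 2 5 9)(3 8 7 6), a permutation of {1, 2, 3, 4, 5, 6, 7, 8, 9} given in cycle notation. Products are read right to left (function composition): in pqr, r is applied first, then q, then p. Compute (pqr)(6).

Chase 6: r(6) = 3; q(3) = 7; p(7) = 7. Hence (pqr)(6) = 7.

7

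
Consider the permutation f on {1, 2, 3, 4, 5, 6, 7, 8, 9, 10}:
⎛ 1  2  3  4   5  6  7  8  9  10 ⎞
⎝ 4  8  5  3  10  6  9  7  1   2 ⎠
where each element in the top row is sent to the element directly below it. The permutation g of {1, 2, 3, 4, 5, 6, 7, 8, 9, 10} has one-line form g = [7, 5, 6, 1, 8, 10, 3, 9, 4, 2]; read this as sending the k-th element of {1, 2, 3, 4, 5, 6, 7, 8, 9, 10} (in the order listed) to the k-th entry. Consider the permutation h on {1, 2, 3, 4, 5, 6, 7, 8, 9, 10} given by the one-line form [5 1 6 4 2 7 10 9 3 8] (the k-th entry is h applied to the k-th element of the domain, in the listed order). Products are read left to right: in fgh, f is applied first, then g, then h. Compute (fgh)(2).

(fgh)(2) = h(g(f(2))). f(2) = 8, then g(8) = 9, then h(9) = 3, so the result is 3.

3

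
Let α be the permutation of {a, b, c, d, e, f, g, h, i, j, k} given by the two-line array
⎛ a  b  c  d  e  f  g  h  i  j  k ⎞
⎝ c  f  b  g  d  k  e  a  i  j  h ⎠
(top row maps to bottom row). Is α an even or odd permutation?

In disjoint-cycle form the cycle lengths are 6, 3, 1, 1.
A cycle of length ℓ contributes ℓ−1 transpositions, so α is a product of 5 + 2 = 7 transpositions — odd.

odd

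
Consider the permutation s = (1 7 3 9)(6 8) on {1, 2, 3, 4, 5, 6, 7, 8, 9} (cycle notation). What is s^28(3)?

3 lies in the 4-cycle (1 7 3 9).
On a 4-cycle, s^4 is the identity, so s^28 = s^0 there (28 ≡ 0 mod 4).
So s^28(3) = 3.

3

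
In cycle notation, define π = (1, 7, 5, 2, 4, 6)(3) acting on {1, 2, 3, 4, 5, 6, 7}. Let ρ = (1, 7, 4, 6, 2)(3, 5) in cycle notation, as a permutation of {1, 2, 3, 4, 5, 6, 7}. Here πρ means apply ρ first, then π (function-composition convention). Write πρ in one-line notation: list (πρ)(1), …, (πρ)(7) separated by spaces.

For each element, apply ρ then π: 1 → 7 → 5; 2 → 1 → 7; 3 → 5 → 2; 4 → 6 → 1; 5 → 3 → 3; 6 → 2 → 4; 7 → 4 → 6.
Collecting the images, πρ = [5 7 2 1 3 4 6].

5 7 2 1 3 4 6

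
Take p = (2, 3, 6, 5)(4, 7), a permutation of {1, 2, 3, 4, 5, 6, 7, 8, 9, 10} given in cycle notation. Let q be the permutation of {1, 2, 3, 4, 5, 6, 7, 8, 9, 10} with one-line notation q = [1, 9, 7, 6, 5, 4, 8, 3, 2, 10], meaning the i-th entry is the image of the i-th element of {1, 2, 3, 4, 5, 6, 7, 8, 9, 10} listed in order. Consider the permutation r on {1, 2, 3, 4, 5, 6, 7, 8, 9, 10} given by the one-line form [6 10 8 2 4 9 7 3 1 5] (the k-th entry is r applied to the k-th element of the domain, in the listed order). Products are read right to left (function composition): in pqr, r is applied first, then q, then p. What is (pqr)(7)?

8

Apply the permutations in order: r(7) = 7, then q(7) = 8, then p(8) = 8. So (pqr)(7) = 8.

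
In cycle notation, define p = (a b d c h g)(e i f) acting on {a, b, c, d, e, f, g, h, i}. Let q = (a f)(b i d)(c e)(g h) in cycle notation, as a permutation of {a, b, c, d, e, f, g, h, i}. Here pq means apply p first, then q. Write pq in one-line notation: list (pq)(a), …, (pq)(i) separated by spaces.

i b g e d c f h a

(pq)(x) = q(p(x)). Computing each image: q(p(a)) = q(b) = i, q(p(b)) = q(d) = b, q(p(c)) = q(h) = g, q(p(d)) = q(c) = e, q(p(e)) = q(i) = d, q(p(f)) = q(e) = c, q(p(g)) = q(a) = f, q(p(h)) = q(g) = h, q(p(i)) = q(f) = a.
Hence pq = [i b g e d c f h a].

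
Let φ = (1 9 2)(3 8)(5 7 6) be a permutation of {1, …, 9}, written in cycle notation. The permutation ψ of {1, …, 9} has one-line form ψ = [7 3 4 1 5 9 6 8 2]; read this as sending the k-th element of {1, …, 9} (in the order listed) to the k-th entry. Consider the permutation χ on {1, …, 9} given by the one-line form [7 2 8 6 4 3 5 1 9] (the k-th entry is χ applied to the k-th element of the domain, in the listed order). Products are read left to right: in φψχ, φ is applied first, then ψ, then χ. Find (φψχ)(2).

5

(φψχ)(2) = χ(ψ(φ(2))). φ(2) = 1, then ψ(1) = 7, then χ(7) = 5, so the result is 5.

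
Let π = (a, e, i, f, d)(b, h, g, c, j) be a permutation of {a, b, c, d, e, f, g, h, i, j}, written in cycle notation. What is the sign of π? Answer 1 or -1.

The cycle lengths are 5, 5.
A cycle is odd iff its length is even; π has 0 even-length cycles, so sgn(π) = (−1)^0 and π is even.

1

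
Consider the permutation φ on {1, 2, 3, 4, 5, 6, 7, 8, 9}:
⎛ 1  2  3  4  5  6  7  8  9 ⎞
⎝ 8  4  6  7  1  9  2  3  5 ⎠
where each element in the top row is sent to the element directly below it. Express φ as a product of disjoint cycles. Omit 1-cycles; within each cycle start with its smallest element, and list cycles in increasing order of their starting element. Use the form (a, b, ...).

From 1: 1 → 8 → 3 → 6 → 9 → 5 → 1, closing the cycle (1, 8, 3, 6, 9, 5).
Repeating from the next unused element and collecting all non-trivial cycles gives (1, 8, 3, 6, 9, 5)(2, 4, 7).

(1, 8, 3, 6, 9, 5)(2, 4, 7)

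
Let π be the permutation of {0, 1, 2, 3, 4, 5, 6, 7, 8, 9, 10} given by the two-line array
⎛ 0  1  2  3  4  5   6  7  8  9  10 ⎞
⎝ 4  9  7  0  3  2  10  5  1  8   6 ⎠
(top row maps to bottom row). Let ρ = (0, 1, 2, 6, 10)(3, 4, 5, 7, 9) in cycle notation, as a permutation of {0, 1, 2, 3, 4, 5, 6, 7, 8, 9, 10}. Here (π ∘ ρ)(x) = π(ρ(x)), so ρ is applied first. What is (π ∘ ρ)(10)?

4

First apply ρ: ρ(10) = 0, then π(0) = 4. Thus (π ∘ ρ)(10) = 4.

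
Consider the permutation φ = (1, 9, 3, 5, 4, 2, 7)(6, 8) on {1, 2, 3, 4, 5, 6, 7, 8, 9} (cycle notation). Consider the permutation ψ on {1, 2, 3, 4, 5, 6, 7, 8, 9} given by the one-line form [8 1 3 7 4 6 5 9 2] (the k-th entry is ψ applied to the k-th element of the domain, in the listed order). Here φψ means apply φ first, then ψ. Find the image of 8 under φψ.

φ(8) = 6, then ψ(6) = 6; composing gives (φψ)(8) = 6.

6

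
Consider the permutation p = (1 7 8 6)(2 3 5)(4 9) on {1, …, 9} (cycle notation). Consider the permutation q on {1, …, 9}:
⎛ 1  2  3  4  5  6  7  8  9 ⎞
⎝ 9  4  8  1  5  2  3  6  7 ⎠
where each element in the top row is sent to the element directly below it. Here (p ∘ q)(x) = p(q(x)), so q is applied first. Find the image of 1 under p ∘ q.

q(1) = 9, then p(9) = 4; composing gives (p ∘ q)(1) = 4.

4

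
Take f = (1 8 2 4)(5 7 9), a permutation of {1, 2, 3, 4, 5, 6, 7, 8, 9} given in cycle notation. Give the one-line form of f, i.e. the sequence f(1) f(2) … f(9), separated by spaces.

8 4 3 1 7 6 9 2 5

Image by image: 1→8, 2→4, 3→3, 4→1, 5→7, 6→6, 7→9, 8→2, 9→5.
So the one-line form is 8 4 3 1 7 6 9 2 5.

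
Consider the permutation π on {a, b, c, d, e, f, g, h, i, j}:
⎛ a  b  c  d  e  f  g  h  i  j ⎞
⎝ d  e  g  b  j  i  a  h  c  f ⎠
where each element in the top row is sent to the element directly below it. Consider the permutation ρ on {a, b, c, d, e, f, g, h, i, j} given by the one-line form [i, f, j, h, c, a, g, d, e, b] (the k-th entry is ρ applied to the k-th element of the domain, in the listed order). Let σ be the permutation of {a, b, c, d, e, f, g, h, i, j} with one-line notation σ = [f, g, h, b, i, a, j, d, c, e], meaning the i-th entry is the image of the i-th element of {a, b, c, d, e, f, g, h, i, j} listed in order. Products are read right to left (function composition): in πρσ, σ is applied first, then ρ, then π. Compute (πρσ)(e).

Apply the permutations in order: σ(e) = i, then ρ(i) = e, then π(e) = j. So (πρσ)(e) = j.

j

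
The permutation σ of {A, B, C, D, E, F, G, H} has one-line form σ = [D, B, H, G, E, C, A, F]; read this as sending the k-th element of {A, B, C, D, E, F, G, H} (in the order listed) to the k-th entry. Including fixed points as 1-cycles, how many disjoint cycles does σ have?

4

The cycle decomposition is (A D G)(B)(C H F)(E), which has 4 cycles (counting 1-cycles).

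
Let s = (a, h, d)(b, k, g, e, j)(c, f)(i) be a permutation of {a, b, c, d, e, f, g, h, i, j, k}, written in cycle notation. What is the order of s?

The cycle type of s is (5, 3, 2, 1).
The order is lcm(5, 3, 2) = 30.

30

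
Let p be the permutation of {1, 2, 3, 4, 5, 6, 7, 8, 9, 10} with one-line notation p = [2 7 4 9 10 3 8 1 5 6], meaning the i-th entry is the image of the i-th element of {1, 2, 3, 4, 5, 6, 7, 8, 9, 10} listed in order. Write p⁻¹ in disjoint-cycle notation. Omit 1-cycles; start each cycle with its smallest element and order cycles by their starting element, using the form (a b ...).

The cycle decomposition of p is (1 2 7 8)(3 4 9 5 10 6).
The inverse reverses every cycle; in canonical form, p⁻¹ = (1 8 7 2)(3 6 10 5 9 4).

(1 8 7 2)(3 6 10 5 9 4)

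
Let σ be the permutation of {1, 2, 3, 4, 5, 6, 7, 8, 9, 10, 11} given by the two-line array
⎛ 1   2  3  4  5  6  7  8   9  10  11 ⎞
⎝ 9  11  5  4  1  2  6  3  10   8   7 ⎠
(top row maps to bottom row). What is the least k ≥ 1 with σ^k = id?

12

The disjoint-cycle form of σ has cycle lengths 6, 4, 1.
The order is lcm(6, 4) = 12.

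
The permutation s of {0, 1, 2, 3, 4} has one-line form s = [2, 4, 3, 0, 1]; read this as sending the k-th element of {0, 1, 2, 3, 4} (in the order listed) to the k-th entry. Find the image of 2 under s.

2 is element number 3 of the domain, and entry number 3 of the one-line form is 3, so s(2) = 3.

3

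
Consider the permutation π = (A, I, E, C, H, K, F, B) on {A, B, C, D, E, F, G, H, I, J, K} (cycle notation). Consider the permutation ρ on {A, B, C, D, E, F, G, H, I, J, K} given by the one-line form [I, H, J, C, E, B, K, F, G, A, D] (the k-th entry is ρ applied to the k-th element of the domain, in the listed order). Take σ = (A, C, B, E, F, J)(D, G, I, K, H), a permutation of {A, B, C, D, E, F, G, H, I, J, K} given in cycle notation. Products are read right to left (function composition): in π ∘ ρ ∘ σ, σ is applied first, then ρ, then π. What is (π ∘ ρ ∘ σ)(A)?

Apply the permutations in order: σ(A) = C, then ρ(C) = J, then π(J) = J. So (π ∘ ρ ∘ σ)(A) = J.

J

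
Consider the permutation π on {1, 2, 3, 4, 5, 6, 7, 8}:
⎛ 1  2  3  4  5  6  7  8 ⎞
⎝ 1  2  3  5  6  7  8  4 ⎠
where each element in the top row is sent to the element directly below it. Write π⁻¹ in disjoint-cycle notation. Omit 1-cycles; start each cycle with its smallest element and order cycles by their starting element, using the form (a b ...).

The cycle decomposition of π is (4 5 6 7 8).
Reversing each cycle (and rotating so the smallest element leads) gives π⁻¹ = (4 8 7 6 5).

(4 8 7 6 5)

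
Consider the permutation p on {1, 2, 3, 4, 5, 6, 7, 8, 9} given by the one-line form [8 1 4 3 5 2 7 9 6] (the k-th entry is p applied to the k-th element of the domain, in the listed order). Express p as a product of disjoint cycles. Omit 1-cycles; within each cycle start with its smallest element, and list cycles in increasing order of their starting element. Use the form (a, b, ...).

From 1: 1 → 8 → 9 → 6 → 2 → 1, closing the cycle (1, 8, 9, 6, 2).
Continuing from each remaining unvisited element yields (1, 8, 9, 6, 2)(3, 4).

(1, 8, 9, 6, 2)(3, 4)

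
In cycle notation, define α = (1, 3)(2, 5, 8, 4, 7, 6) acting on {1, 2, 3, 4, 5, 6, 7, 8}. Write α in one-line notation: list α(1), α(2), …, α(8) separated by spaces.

3 5 1 7 8 2 6 4

Image by image: 1↦3, 2↦5, 3↦1, 4↦7, 5↦8, 6↦2, 7↦6, 8↦4.
So the one-line form is 3 5 1 7 8 2 6 4.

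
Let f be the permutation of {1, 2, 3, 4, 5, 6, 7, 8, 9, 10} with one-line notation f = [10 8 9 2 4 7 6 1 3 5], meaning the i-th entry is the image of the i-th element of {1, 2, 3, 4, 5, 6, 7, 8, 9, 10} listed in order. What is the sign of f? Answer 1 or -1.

In disjoint-cycle form the cycle lengths are 6, 2, 2.
A cycle is odd iff its length is even; f has 3 even-length cycles, so sgn(f) = (−1)^3 and f is odd.

-1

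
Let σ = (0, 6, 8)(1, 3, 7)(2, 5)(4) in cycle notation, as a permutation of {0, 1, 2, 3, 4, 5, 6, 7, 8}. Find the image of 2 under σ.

Within (2, 5), 2 ↦ 5.

5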